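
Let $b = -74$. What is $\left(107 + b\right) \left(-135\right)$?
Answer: $-4455$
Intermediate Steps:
$\left(107 + b\right) \left(-135\right) = \left(107 - 74\right) \left(-135\right) = 33 \left(-135\right) = -4455$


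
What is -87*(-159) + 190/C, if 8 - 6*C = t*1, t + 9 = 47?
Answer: 13795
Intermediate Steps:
t = 38 (t = -9 + 47 = 38)
C = -5 (C = 4/3 - 19/3 = -5)
-87*(-159) + 190/C = -87*(-159) + 190/(-5) = 13833 + 190*(-⅕) = 13833 - 38 = 13795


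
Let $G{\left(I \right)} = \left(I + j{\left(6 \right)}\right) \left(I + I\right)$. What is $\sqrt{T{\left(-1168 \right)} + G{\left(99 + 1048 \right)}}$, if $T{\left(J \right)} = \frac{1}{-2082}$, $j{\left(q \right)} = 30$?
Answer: $\frac{\sqrt{11703919517430}}{2082} \approx 1643.2$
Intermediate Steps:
$G{\left(I \right)} = 2 I \left(30 + I\right)$ ($G{\left(I \right)} = \left(I + 30\right) \left(I + I\right) = \left(30 + I\right) 2 I = 2 I \left(30 + I\right)$)
$T{\left(J \right)} = - \frac{1}{2082}$
$\sqrt{T{\left(-1168 \right)} + G{\left(99 + 1048 \right)}} = \sqrt{- \frac{1}{2082} + 2 \left(99 + 1048\right) \left(30 + \left(99 + 1048\right)\right)} = \sqrt{- \frac{1}{2082} + 2 \cdot 1147 \left(30 + 1147\right)} = \sqrt{- \frac{1}{2082} + 2 \cdot 1147 \cdot 1177} = \sqrt{- \frac{1}{2082} + 2700038} = \sqrt{\frac{5621479115}{2082}} = \frac{\sqrt{11703919517430}}{2082}$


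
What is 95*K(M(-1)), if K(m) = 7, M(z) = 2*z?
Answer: 665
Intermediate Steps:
95*K(M(-1)) = 95*7 = 665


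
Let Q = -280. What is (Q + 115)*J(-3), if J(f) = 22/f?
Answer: 1210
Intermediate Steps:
(Q + 115)*J(-3) = (-280 + 115)*(22/(-3)) = -3630*(-1)/3 = -165*(-22/3) = 1210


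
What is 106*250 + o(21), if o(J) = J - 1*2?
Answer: 26519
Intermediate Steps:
o(J) = -2 + J (o(J) = J - 2 = -2 + J)
106*250 + o(21) = 106*250 + (-2 + 21) = 26500 + 19 = 26519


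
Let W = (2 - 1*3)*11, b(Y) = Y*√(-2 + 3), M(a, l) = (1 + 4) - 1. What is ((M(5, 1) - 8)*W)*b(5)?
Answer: 220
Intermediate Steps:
M(a, l) = 4 (M(a, l) = 5 - 1 = 4)
b(Y) = Y (b(Y) = Y*√1 = Y*1 = Y)
W = -11 (W = (2 - 3)*11 = -1*11 = -11)
((M(5, 1) - 8)*W)*b(5) = ((4 - 8)*(-11))*5 = -4*(-11)*5 = 44*5 = 220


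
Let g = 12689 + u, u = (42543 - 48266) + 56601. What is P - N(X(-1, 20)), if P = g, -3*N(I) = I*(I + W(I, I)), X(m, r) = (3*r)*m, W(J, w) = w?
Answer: 65967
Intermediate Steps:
u = 50878 (u = -5723 + 56601 = 50878)
X(m, r) = 3*m*r
g = 63567 (g = 12689 + 50878 = 63567)
N(I) = -2*I**2/3 (N(I) = -I*(I + I)/3 = -I*2*I/3 = -2*I**2/3)
P = 63567
P - N(X(-1, 20)) = 63567 - (-2)*(3*(-1)*20)**2/3 = 63567 - (-2)*(-60)**2/3 = 63567 - (-2)*3600/3 = 63567 - 1*(-2400) = 63567 + 2400 = 65967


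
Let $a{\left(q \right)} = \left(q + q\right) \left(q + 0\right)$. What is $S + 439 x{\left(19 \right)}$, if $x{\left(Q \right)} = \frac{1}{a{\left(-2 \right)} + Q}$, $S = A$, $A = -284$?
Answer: $- \frac{7229}{27} \approx -267.74$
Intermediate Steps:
$S = -284$
$a{\left(q \right)} = 2 q^{2}$ ($a{\left(q \right)} = 2 q q = 2 q^{2}$)
$x{\left(Q \right)} = \frac{1}{8 + Q}$ ($x{\left(Q \right)} = \frac{1}{2 \left(-2\right)^{2} + Q} = \frac{1}{2 \cdot 4 + Q} = \frac{1}{8 + Q}$)
$S + 439 x{\left(19 \right)} = -284 + \frac{439}{8 + 19} = -284 + \frac{439}{27} = - \frac{7229}{27}$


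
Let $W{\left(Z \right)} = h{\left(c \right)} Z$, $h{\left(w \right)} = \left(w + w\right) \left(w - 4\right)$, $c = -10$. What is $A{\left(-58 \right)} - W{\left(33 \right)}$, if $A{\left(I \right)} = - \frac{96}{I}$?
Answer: $- \frac{267912}{29} \approx -9238.3$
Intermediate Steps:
$h{\left(w \right)} = 2 w \left(-4 + w\right)$
$W{\left(Z \right)} = 280 Z$ ($W{\left(Z \right)} = 2 \left(-10\right) \left(-4 - 10\right) Z = 2 \left(-10\right) \left(-14\right) Z = 280 Z$)
$A{\left(-58 \right)} - W{\left(33 \right)} = - \frac{96}{-58} - 280 \cdot 33 = \left(-96\right) \left(- \frac{1}{58}\right) - 9240 = \frac{48}{29} - 9240 = - \frac{267912}{29}$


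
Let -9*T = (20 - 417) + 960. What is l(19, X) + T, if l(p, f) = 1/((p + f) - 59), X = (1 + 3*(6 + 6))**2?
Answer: -249406/3987 ≈ -62.555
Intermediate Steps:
T = -563/9 (T = -((20 - 417) + 960)/9 = -(-397 + 960)/9 = -1/9*563 = -563/9 ≈ -62.556)
X = 1369 (X = (1 + 3*12)**2 = (1 + 36)**2 = 37**2 = 1369)
l(p, f) = 1/(-59 + f + p) (l(p, f) = 1/((f + p) - 59) = 1/(-59 + f + p))
l(19, X) + T = 1/(-59 + 1369 + 19) - 563/9 = 1/1329 - 563/9 = -249406/3987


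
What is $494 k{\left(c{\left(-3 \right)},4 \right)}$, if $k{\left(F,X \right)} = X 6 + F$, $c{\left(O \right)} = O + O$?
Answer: $8892$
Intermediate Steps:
$c{\left(O \right)} = 2 O$
$k{\left(F,X \right)} = F + 6 X$ ($k{\left(F,X \right)} = 6 X + F = F + 6 X$)
$494 k{\left(c{\left(-3 \right)},4 \right)} = 494 \left(2 \left(-3\right) + 6 \cdot 4\right) = 494 \left(-6 + 24\right) = 494 \cdot 18 = 8892$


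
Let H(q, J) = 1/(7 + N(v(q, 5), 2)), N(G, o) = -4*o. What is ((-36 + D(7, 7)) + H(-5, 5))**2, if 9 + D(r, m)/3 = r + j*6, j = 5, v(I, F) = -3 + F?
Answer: 2209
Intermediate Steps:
D(r, m) = 63 + 3*r (D(r, m) = -27 + 3*(r + 5*6) = -27 + 3*(r + 30) = -27 + 3*(30 + r) = -27 + (90 + 3*r) = 63 + 3*r)
H(q, J) = -1 (H(q, J) = 1/(7 - 4*2) = 1/(7 - 8) = 1/(-1) = -1)
((-36 + D(7, 7)) + H(-5, 5))**2 = ((-36 + (63 + 3*7)) - 1)**2 = ((-36 + (63 + 21)) - 1)**2 = ((-36 + 84) - 1)**2 = (48 - 1)**2 = 47**2 = 2209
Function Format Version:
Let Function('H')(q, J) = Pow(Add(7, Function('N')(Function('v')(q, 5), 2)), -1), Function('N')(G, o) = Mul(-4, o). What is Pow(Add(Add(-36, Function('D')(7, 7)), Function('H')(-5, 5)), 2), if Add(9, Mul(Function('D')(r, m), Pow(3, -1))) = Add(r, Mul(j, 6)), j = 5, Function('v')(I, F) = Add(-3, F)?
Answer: 2209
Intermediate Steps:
Function('D')(r, m) = Add(63, Mul(3, r)) (Function('D')(r, m) = Add(-27, Mul(3, Add(r, Mul(5, 6)))) = Add(-27, Mul(3, Add(r, 30))) = Add(-27, Mul(3, Add(30, r))) = Add(-27, Add(90, Mul(3, r))) = Add(63, Mul(3, r)))
Function('H')(q, J) = -1 (Function('H')(q, J) = Pow(Add(7, Mul(-4, 2)), -1) = Pow(Add(7, -8), -1) = Pow(-1, -1) = -1)
Pow(Add(Add(-36, Function('D')(7, 7)), Function('H')(-5, 5)), 2) = Pow(Add(Add(-36, Add(63, Mul(3, 7))), -1), 2) = Pow(Add(Add(-36, Add(63, 21)), -1), 2) = Pow(Add(Add(-36, 84), -1), 2) = Pow(Add(48, -1), 2) = Pow(47, 2) = 2209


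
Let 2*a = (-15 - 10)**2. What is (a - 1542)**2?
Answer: 6046681/4 ≈ 1.5117e+6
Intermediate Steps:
a = 625/2 (a = (-15 - 10)**2/2 = (1/2)*(-25)**2 = (1/2)*625 = 625/2 ≈ 312.50)
(a - 1542)**2 = (625/2 - 1542)**2 = (-2459/2)**2 = 6046681/4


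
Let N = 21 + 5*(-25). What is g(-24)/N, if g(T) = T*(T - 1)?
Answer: -75/13 ≈ -5.7692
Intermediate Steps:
g(T) = T*(-1 + T)
N = -104 (N = 21 - 125 = -104)
g(-24)/N = -24*(-1 - 24)/(-104) = -24*(-25)*(-1/104) = 600*(-1/104) = -75/13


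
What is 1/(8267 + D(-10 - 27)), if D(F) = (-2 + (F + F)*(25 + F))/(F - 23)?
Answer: 30/247567 ≈ 0.00012118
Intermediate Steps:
D(F) = (-2 + 2*F*(25 + F))/(-23 + F) (D(F) = (-2 + (2*F)*(25 + F))/(-23 + F) = (-2 + 2*F*(25 + F))/(-23 + F))
1/(8267 + D(-10 - 27)) = 1/(8267 + 2*(-1 + (-10 - 27)**2 + 25*(-10 - 27))/(-23 + (-10 - 27))) = 1/(8267 + 2*(-1 + (-37)**2 + 25*(-37))/(-23 - 37)) = 1/(8267 + 2*(-1 + 1369 - 925)/(-60)) = 1/(8267 + 2*(-1/60)*443) = 1/(8267 - 443/30) = 1/(247567/30) = 30/247567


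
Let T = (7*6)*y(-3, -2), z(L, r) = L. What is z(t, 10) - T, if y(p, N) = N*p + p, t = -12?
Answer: -138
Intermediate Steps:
y(p, N) = p + N*p
T = 126 (T = (7*6)*(-3*(1 - 2)) = 42*(-3*(-1)) = 42*3 = 126)
z(t, 10) - T = -12 - 1*126 = -12 - 126 = -138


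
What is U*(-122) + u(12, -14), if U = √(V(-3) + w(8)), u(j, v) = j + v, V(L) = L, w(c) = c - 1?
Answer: -246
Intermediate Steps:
w(c) = -1 + c
U = 2 (U = √(-3 + (-1 + 8)) = √(-3 + 7) = √4 = 2)
U*(-122) + u(12, -14) = 2*(-122) + (12 - 14) = -244 - 2 = -246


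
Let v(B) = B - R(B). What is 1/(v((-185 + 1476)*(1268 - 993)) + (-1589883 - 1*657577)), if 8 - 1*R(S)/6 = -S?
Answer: -1/4022633 ≈ -2.4859e-7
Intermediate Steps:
R(S) = 48 + 6*S (R(S) = 48 - (-6)*S = 48 + 6*S)
v(B) = -48 - 5*B (v(B) = B - (48 + 6*B) = B + (-48 - 6*B) = -48 - 5*B)
1/(v((-185 + 1476)*(1268 - 993)) + (-1589883 - 1*657577)) = 1/((-48 - 5*(-185 + 1476)*(1268 - 993)) + (-1589883 - 1*657577)) = 1/((-48 - 6455*275) + (-1589883 - 657577)) = 1/((-48 - 5*355025) - 2247460) = 1/((-48 - 1775125) - 2247460) = 1/(-1775173 - 2247460) = 1/(-4022633) = -1/4022633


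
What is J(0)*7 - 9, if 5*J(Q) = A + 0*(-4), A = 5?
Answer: -2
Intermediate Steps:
J(Q) = 1 (J(Q) = (5 + 0*(-4))/5 = (5 + 0)/5 = (⅕)*5 = 1)
J(0)*7 - 9 = 1*7 - 9 = 7 - 9 = -2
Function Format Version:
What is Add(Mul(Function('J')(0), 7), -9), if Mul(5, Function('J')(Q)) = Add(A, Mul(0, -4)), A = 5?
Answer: -2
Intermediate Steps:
Function('J')(Q) = 1 (Function('J')(Q) = Mul(Rational(1, 5), Add(5, Mul(0, -4))) = Mul(Rational(1, 5), Add(5, 0)) = Mul(Rational(1, 5), 5) = 1)
Add(Mul(Function('J')(0), 7), -9) = Add(Mul(1, 7), -9) = Add(7, -9) = -2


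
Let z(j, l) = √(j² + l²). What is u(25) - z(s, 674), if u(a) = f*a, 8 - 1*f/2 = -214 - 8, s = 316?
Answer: 11500 - 2*√138533 ≈ 10756.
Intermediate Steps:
f = 460 (f = 16 - 2*(-214 - 8) = 16 - 2*(-222) = 16 + 444 = 460)
u(a) = 460*a
u(25) - z(s, 674) = 460*25 - √(316² + 674²) = 11500 - √(99856 + 454276) = 11500 - √554132 = 11500 - 2*√138533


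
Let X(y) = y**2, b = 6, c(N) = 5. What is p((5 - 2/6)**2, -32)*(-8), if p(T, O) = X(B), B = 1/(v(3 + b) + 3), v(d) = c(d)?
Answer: -1/8 ≈ -0.12500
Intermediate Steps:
v(d) = 5
B = 1/8 (B = 1/(5 + 3) = 1/8 ≈ 0.12500)
p(T, O) = 1/64 (p(T, O) = (1/8)**2 = 1/64)
p((5 - 2/6)**2, -32)*(-8) = (1/64)*(-8) = -1/8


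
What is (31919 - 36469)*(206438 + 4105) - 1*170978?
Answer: -958141628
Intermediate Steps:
(31919 - 36469)*(206438 + 4105) - 1*170978 = -4550*210543 - 170978 = -957970650 - 170978 = -958141628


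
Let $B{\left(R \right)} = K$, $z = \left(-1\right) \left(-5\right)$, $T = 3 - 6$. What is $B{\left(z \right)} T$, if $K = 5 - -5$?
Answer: $-30$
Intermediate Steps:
$T = -3$ ($T = 3 - 6 = -3$)
$z = 5$
$K = 10$ ($K = 5 + 5 = 10$)
$B{\left(R \right)} = 10$
$B{\left(z \right)} T = 10 \left(-3\right) = -30$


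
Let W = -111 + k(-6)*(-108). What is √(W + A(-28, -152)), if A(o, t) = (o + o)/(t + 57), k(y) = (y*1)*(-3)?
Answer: I*√18541055/95 ≈ 45.326*I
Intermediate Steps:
k(y) = -3*y (k(y) = y*(-3) = -3*y)
A(o, t) = 2*o/(57 + t) (A(o, t) = (2*o)/(57 + t) = 2*o/(57 + t))
W = -2055 (W = -111 - 3*(-6)*(-108) = -111 + 18*(-108) = -111 - 1944 = -2055)
√(W + A(-28, -152)) = √(-2055 + 2*(-28)/(57 - 152)) = √(-2055 + 2*(-28)/(-95)) = √(-2055 + 2*(-28)*(-1/95)) = √(-2055 + 56/95) = √(-195169/95) = I*√18541055/95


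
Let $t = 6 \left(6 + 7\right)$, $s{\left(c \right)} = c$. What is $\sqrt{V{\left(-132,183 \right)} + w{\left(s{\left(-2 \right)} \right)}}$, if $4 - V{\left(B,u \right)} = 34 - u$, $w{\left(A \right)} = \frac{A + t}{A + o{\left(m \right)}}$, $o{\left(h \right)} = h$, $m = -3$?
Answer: $\frac{\sqrt{3445}}{5} \approx 11.739$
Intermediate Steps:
$t = 78$ ($t = 6 \cdot 13 = 78$)
$w{\left(A \right)} = \frac{78 + A}{-3 + A}$ ($w{\left(A \right)} = \frac{A + 78}{A - 3} = \frac{78 + A}{-3 + A}$)
$V{\left(B,u \right)} = -30 + u$ ($V{\left(B,u \right)} = 4 - \left(34 - u\right) = 4 + \left(-34 + u\right) = -30 + u$)
$\sqrt{V{\left(-132,183 \right)} + w{\left(s{\left(-2 \right)} \right)}} = \sqrt{\left(-30 + 183\right) + \frac{78 - 2}{-3 - 2}} = \sqrt{153 + \frac{1}{-5} \cdot 76} = \sqrt{153 - \frac{76}{5}} = \sqrt{\frac{689}{5}} = \frac{\sqrt{3445}}{5}$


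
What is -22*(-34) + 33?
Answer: 781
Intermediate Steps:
-22*(-34) + 33 = 748 + 33 = 781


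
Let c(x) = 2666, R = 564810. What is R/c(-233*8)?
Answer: 282405/1333 ≈ 211.86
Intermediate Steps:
R/c(-233*8) = 564810/2666 = 564810*(1/2666) = 282405/1333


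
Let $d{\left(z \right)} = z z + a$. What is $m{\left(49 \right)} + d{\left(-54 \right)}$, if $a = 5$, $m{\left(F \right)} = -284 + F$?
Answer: $2686$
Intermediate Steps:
$d{\left(z \right)} = 5 + z^{2}$ ($d{\left(z \right)} = z z + 5 = z^{2} + 5 = 5 + z^{2}$)
$m{\left(49 \right)} + d{\left(-54 \right)} = \left(-284 + 49\right) + \left(5 + \left(-54\right)^{2}\right) = -235 + \left(5 + 2916\right) = -235 + 2921 = 2686$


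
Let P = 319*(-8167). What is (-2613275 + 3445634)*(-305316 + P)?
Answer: -2422654949451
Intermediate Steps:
P = -2605273
(-2613275 + 3445634)*(-305316 + P) = (-2613275 + 3445634)*(-305316 - 2605273) = 832359*(-2910589) = -2422654949451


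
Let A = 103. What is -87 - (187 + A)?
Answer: -377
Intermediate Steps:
-87 - (187 + A) = -87 - (187 + 103) = -87 - 1*290 = -87 - 290 = -377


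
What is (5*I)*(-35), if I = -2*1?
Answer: 350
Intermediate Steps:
I = -2
(5*I)*(-35) = (5*(-2))*(-35) = -10*(-35) = 350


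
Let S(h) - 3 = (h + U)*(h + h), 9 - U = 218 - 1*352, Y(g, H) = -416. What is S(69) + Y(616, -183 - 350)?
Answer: 28843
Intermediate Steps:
U = 143 (U = 9 - (218 - 1*352) = 9 - (218 - 352) = 9 - 1*(-134) = 9 + 134 = 143)
S(h) = 3 + 2*h*(143 + h) (S(h) = 3 + (h + 143)*(h + h) = 3 + (143 + h)*(2*h) = 3 + 2*h*(143 + h))
S(69) + Y(616, -183 - 350) = (3 + 2*69**2 + 286*69) - 416 = (3 + 2*4761 + 19734) - 416 = (3 + 9522 + 19734) - 416 = 29259 - 416 = 28843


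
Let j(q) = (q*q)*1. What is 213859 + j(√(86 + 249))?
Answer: 214194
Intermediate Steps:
j(q) = q² (j(q) = q²*1 = q²)
213859 + j(√(86 + 249)) = 213859 + (√(86 + 249))² = 213859 + (√335)² = 213859 + 335 = 214194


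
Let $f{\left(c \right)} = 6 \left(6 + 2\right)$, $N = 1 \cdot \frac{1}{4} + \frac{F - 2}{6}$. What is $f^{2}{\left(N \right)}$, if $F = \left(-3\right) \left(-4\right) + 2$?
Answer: $2304$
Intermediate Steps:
$F = 14$ ($F = 12 + 2 = 14$)
$N = \frac{9}{4}$ ($N = 1 \cdot \frac{1}{4} + \frac{14 - 2}{6} = 1 \cdot \frac{1}{4} + \left(14 - 2\right) \frac{1}{6} = \frac{1}{4} + 12 \cdot \frac{1}{6} = \frac{1}{4} + 2 = \frac{9}{4} \approx 2.25$)
$f{\left(c \right)} = 48$ ($f{\left(c \right)} = 6 \cdot 8 = 48$)
$f^{2}{\left(N \right)} = 48^{2} = 2304$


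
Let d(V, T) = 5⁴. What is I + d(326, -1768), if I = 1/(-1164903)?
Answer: 728064374/1164903 ≈ 625.00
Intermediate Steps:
d(V, T) = 625
I = -1/1164903 ≈ -8.5844e-7
I + d(326, -1768) = -1/1164903 + 625 = 728064374/1164903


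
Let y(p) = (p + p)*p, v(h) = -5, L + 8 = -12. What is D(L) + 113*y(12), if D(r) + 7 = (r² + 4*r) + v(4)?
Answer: 32852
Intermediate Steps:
L = -20 (L = -8 - 12 = -20)
y(p) = 2*p² (y(p) = (2*p)*p = 2*p²)
D(r) = -12 + r² + 4*r (D(r) = -7 + ((r² + 4*r) - 5) = -7 + (-5 + r² + 4*r) = -12 + r² + 4*r)
D(L) + 113*y(12) = (-12 + (-20)² + 4*(-20)) + 113*(2*12²) = (-12 + 400 - 80) + 113*(2*144) = 308 + 113*288 = 308 + 32544 = 32852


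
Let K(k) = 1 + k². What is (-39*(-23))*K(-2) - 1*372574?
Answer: -368089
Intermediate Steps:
(-39*(-23))*K(-2) - 1*372574 = (-39*(-23))*(1 + (-2)²) - 1*372574 = 897*(1 + 4) - 372574 = 897*5 - 372574 = 4485 - 372574 = -368089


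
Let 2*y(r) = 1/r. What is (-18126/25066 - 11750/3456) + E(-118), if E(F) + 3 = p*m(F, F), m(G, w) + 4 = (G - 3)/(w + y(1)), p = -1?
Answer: -21135275333/5089400640 ≈ -4.1528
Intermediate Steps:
y(r) = 1/(2*r) (y(r) = (1/r)/2 = 1/(2*r))
m(G, w) = -4 + (-3 + G)/(½ + w) (m(G, w) = -4 + (G - 3)/(w + (½)/1) = -4 + (-3 + G)/(w + (½)*1) = -4 + (-3 + G)/(w + ½) = -4 + (-3 + G)/(½ + w))
E(F) = -3 - 2*(-5 - 3*F)/(1 + 2*F) (E(F) = -3 - 2*(-5 + F - 4*F)/(1 + 2*F) = -3 - 2*(-5 - 3*F)/(1 + 2*F))
(-18126/25066 - 11750/3456) + E(-118) = (-18126/25066 - 11750/3456) + 7/(1 + 2*(-118)) = (-18126*1/25066 - 11750*1/3456) + 7/(1 - 236) = (-9063/12533 - 5875/1728) + 7/(-235) = -89292239/21657024 + 7*(-1/235) = -89292239/21657024 - 7/235 = -21135275333/5089400640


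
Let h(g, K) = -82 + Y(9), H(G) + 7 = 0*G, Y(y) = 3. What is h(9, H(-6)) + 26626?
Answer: 26547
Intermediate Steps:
H(G) = -7 (H(G) = -7 + 0*G = -7 + 0 = -7)
h(g, K) = -79 (h(g, K) = -82 + 3 = -79)
h(9, H(-6)) + 26626 = -79 + 26626 = 26547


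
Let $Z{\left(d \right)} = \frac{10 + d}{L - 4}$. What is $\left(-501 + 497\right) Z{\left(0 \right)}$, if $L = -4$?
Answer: $5$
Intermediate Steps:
$Z{\left(d \right)} = - \frac{5}{4} - \frac{d}{8}$ ($Z{\left(d \right)} = \frac{10 + d}{-4 - 4} = \frac{10 + d}{-8} = \left(10 + d\right) \left(- \frac{1}{8}\right) = - \frac{5}{4} - \frac{d}{8}$)
$\left(-501 + 497\right) Z{\left(0 \right)} = \left(-501 + 497\right) \left(- \frac{5}{4} - 0\right) = - 4 \left(- \frac{5}{4} + 0\right) = \left(-4\right) \left(- \frac{5}{4}\right) = 5$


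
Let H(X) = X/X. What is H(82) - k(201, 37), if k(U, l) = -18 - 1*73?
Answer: 92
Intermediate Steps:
k(U, l) = -91 (k(U, l) = -18 - 73 = -91)
H(X) = 1
H(82) - k(201, 37) = 1 - 1*(-91) = 1 + 91 = 92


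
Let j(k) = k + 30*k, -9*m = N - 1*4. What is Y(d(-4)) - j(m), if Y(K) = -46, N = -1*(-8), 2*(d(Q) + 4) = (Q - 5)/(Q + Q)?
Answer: -290/9 ≈ -32.222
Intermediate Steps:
d(Q) = -4 + (-5 + Q)/(4*Q) (d(Q) = -4 + ((Q - 5)/(Q + Q))/2 = -4 + ((-5 + Q)/((2*Q)))/2 = -4 + ((-5 + Q)*(1/(2*Q)))/2 = -4 + ((-5 + Q)/(2*Q))/2 = -4 + (-5 + Q)/(4*Q))
N = 8
m = -4/9 (m = -(8 - 1*4)/9 = -(8 - 4)/9 = -⅑*4 = -4/9 ≈ -0.44444)
j(k) = 31*k
Y(d(-4)) - j(m) = -46 - 31*(-4)/9 = -46 - 1*(-124/9) = -46 + 124/9 = -290/9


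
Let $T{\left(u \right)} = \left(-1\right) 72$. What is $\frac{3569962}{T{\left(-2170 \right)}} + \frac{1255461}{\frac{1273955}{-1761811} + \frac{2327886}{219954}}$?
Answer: $\frac{891158714891956639}{11463250990428} \approx 77741.0$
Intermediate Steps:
$T{\left(u \right)} = -72$
$\frac{3569962}{T{\left(-2170 \right)}} + \frac{1255461}{\frac{1273955}{-1761811} + \frac{2327886}{219954}} = \frac{3569962}{-72} + \frac{1255461}{\frac{1273955}{-1761811} + \frac{2327886}{219954}} = 3569962 \left(- \frac{1}{72}\right) + \frac{1255461}{1273955 \left(- \frac{1}{1761811}\right) + 2327886 \cdot \frac{1}{219954}} = - \frac{1784981}{36} + \frac{1255461}{- \frac{1273955}{1761811} + \frac{387981}{36659}} = - \frac{1784981}{36} + \frac{1255461}{\frac{636847277246}{64586229449}} = - \frac{1784981}{36} + 1255461 \cdot \frac{64586229449}{636847277246} = - \frac{1784981}{36} + \frac{81085492210270989}{636847277246} = \frac{891158714891956639}{11463250990428}$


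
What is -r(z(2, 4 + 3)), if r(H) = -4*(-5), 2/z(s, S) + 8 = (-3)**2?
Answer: -20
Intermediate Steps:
z(s, S) = 2 (z(s, S) = 2/(-8 + (-3)**2) = 2/(-8 + 9) = 2/1 = 2*1 = 2)
r(H) = 20
-r(z(2, 4 + 3)) = -1*20 = -20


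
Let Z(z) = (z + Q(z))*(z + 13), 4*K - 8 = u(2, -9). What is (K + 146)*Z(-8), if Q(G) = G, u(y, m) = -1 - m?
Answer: -12000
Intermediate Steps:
K = 4 (K = 2 + (-1 - 1*(-9))/4 = 2 + (-1 + 9)/4 = 2 + (1/4)*8 = 2 + 2 = 4)
Z(z) = 2*z*(13 + z) (Z(z) = (z + z)*(z + 13) = (2*z)*(13 + z) = 2*z*(13 + z))
(K + 146)*Z(-8) = (4 + 146)*(2*(-8)*(13 - 8)) = 150*(2*(-8)*5) = 150*(-80) = -12000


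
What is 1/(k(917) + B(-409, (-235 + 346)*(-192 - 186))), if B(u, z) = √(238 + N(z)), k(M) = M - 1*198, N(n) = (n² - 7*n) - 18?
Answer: -719/1760250729 + √1760767690/1760250729 ≈ 2.3430e-5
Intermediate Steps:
N(n) = -18 + n² - 7*n
k(M) = -198 + M (k(M) = M - 198 = -198 + M)
B(u, z) = √(220 + z² - 7*z) (B(u, z) = √(238 + (-18 + z² - 7*z)) = √(220 + z² - 7*z))
1/(k(917) + B(-409, (-235 + 346)*(-192 - 186))) = 1/((-198 + 917) + √(220 + ((-235 + 346)*(-192 - 186))² - 7*(-235 + 346)*(-192 - 186))) = 1/(719 + √(220 + (111*(-378))² - 777*(-378))) = 1/(719 + √(220 + (-41958)² - 7*(-41958))) = 1/(719 + √(220 + 1760473764 + 293706)) = 1/(719 + √1760767690)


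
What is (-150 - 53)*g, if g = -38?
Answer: 7714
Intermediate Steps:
(-150 - 53)*g = (-150 - 53)*(-38) = -203*(-38) = 7714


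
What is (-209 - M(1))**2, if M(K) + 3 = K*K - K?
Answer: 42436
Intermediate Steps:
M(K) = -3 + K**2 - K (M(K) = -3 + (K*K - K) = -3 + (K**2 - K) = -3 + K**2 - K)
(-209 - M(1))**2 = (-209 - (-3 + 1**2 - 1*1))**2 = (-209 - (-3 + 1 - 1))**2 = (-209 - 1*(-3))**2 = (-209 + 3)**2 = (-206)**2 = 42436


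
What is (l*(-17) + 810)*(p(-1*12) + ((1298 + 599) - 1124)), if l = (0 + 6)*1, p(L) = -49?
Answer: 512592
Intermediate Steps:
l = 6 (l = 6*1 = 6)
(l*(-17) + 810)*(p(-1*12) + ((1298 + 599) - 1124)) = (6*(-17) + 810)*(-49 + ((1298 + 599) - 1124)) = (-102 + 810)*(-49 + (1897 - 1124)) = 708*(-49 + 773) = 708*724 = 512592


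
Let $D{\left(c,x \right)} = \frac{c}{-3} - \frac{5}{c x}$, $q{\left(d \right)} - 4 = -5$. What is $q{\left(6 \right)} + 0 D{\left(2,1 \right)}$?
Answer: $-1$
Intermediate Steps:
$q{\left(d \right)} = -1$ ($q{\left(d \right)} = 4 - 5 = -1$)
$D{\left(c,x \right)} = - \frac{c}{3} - \frac{5}{c x}$ ($D{\left(c,x \right)} = c \left(- \frac{1}{3}\right) - 5 \frac{1}{c x} = - \frac{c}{3} - \frac{5}{c x}$)
$q{\left(6 \right)} + 0 D{\left(2,1 \right)} = -1 + 0 \left(\left(- \frac{1}{3}\right) 2 - \frac{5}{2 \cdot 1}\right) = -1 + 0 \left(- \frac{2}{3} - \frac{5}{2} \cdot 1\right) = -1 + 0 \left(- \frac{2}{3} - \frac{5}{2}\right) = -1 + 0 \left(- \frac{19}{6}\right) = -1 + 0 = -1$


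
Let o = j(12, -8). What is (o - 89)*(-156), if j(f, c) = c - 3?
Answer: 15600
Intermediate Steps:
j(f, c) = -3 + c
o = -11 (o = -3 - 8 = -11)
(o - 89)*(-156) = (-11 - 89)*(-156) = -100*(-156) = 15600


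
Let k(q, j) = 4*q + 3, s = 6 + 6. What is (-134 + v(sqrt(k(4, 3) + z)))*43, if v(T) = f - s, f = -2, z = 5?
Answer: -6364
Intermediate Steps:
s = 12
k(q, j) = 3 + 4*q
v(T) = -14 (v(T) = -2 - 1*12 = -2 - 12 = -14)
(-134 + v(sqrt(k(4, 3) + z)))*43 = (-134 - 14)*43 = -148*43 = -6364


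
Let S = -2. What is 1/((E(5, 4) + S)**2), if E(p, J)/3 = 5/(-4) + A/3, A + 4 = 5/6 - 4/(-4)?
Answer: 144/9025 ≈ 0.015956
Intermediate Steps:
A = -13/6 (A = -4 + (5/6 - 4/(-4)) = -4 + (5*(1/6) - 4*(-1/4)) = -4 + (5/6 + 1) = -4 + 11/6 = -13/6 ≈ -2.1667)
E(p, J) = -71/12 (E(p, J) = 3*(5/(-4) - 13/6/3) = 3*(5*(-1/4) - 13/6*1/3) = 3*(-5/4 - 13/18) = 3*(-71/36) = -71/12)
1/((E(5, 4) + S)**2) = 1/((-71/12 - 2)**2) = 1/((-95/12)**2) = 1/(9025/144) = 144/9025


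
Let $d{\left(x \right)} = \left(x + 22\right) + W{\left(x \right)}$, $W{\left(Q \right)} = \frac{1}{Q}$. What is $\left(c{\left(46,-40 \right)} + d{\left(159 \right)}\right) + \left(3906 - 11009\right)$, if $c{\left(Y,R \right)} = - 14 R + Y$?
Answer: $- \frac{1004243}{159} \approx -6316.0$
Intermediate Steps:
$c{\left(Y,R \right)} = Y - 14 R$
$d{\left(x \right)} = 22 + x + \frac{1}{x}$ ($d{\left(x \right)} = \left(x + 22\right) + \frac{1}{x} = \left(22 + x\right) + \frac{1}{x} = 22 + x + \frac{1}{x}$)
$\left(c{\left(46,-40 \right)} + d{\left(159 \right)}\right) + \left(3906 - 11009\right) = \left(\left(46 - -560\right) + \left(22 + 159 + \frac{1}{159}\right)\right) + \left(3906 - 11009\right) = \left(\left(46 + 560\right) + \left(22 + 159 + \frac{1}{159}\right)\right) + \left(3906 - 11009\right) = \left(606 + \frac{28780}{159}\right) - 7103 = \frac{125134}{159} - 7103 = - \frac{1004243}{159}$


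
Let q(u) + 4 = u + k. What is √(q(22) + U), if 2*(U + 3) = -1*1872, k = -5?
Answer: I*√926 ≈ 30.43*I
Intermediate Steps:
q(u) = -9 + u (q(u) = -4 + (u - 5) = -4 + (-5 + u) = -9 + u)
U = -939 (U = -3 + (-1*1872)/2 = -3 + (½)*(-1872) = -3 - 936 = -939)
√(q(22) + U) = √((-9 + 22) - 939) = √(13 - 939) = √(-926) = I*√926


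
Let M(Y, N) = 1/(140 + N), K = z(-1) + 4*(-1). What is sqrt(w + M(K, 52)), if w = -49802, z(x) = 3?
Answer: I*sqrt(28685949)/24 ≈ 223.16*I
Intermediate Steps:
K = -1 (K = 3 + 4*(-1) = 3 - 4 = -1)
sqrt(w + M(K, 52)) = sqrt(-49802 + 1/(140 + 52)) = sqrt(-49802 + 1/192) = sqrt(-9561983/192) = I*sqrt(28685949)/24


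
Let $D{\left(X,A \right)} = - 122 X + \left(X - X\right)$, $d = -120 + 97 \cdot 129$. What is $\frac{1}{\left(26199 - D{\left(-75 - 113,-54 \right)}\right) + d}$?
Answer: $\frac{1}{15656} \approx 6.3873 \cdot 10^{-5}$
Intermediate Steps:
$d = 12393$ ($d = -120 + 12513 = 12393$)
$D{\left(X,A \right)} = - 122 X$ ($D{\left(X,A \right)} = - 122 X + 0 = - 122 X$)
$\frac{1}{\left(26199 - D{\left(-75 - 113,-54 \right)}\right) + d} = \frac{1}{\left(26199 - - 122 \left(-75 - 113\right)\right) + 12393} = \frac{1}{\left(26199 - \left(-122\right) \left(-188\right)\right) + 12393} = \frac{1}{\left(26199 - 22936\right) + 12393} = \frac{1}{3263 + 12393} = \frac{1}{15656}$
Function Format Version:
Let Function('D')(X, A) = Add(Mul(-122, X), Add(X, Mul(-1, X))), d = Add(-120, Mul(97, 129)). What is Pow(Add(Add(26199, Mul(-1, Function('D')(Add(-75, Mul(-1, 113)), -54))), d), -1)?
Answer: Rational(1, 15656) ≈ 6.3873e-5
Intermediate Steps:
d = 12393 (d = Add(-120, 12513) = 12393)
Function('D')(X, A) = Mul(-122, X) (Function('D')(X, A) = Add(Mul(-122, X), 0) = Mul(-122, X))
Pow(Add(Add(26199, Mul(-1, Function('D')(Add(-75, Mul(-1, 113)), -54))), d), -1) = Pow(Add(Add(26199, Mul(-1, Mul(-122, Add(-75, Mul(-1, 113))))), 12393), -1) = Pow(Add(Add(26199, Mul(-1, Mul(-122, Add(-75, -113)))), 12393), -1) = Pow(Add(Add(26199, Mul(-1, Mul(-122, -188))), 12393), -1) = Pow(Add(Add(26199, Mul(-1, 22936)), 12393), -1) = Pow(Add(Add(26199, -22936), 12393), -1) = Pow(Add(3263, 12393), -1) = Pow(15656, -1) = Rational(1, 15656)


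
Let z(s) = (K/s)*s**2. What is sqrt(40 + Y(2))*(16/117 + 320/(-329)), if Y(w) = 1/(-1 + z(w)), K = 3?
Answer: -32176*sqrt(1005)/192465 ≈ -5.2999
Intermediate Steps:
z(s) = 3*s (z(s) = (3/s)*s**2 = 3*s)
Y(w) = 1/(-1 + 3*w)
sqrt(40 + Y(2))*(16/117 + 320/(-329)) = sqrt(40 + 1/(-1 + 3*2))*(16/117 + 320/(-329)) = sqrt(40 + 1/(-1 + 6))*(16*(1/117) + 320*(-1/329)) = sqrt(40 + 1/5)*(16/117 - 320/329) = sqrt(40 + 1/5)*(-32176/38493) = sqrt(201/5)*(-32176/38493) = (sqrt(1005)/5)*(-32176/38493) = -32176*sqrt(1005)/192465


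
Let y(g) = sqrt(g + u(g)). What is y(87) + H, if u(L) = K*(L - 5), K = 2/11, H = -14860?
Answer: -14860 + sqrt(12331)/11 ≈ -14850.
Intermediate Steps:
K = 2/11 (K = 2*(1/11) = 2/11 ≈ 0.18182)
u(L) = -10/11 + 2*L/11 (u(L) = 2*(L - 5)/11 = 2*(-5 + L)/11 = -10/11 + 2*L/11)
y(g) = sqrt(-10/11 + 13*g/11) (y(g) = sqrt(g + (-10/11 + 2*g/11)) = sqrt(-10/11 + 13*g/11))
y(87) + H = sqrt(-110 + 143*87)/11 - 14860 = sqrt(-110 + 12441)/11 - 14860 = sqrt(12331)/11 - 14860 = -14860 + sqrt(12331)/11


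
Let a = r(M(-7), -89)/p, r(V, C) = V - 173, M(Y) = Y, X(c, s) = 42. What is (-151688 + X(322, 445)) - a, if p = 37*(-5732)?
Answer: -8040422611/53021 ≈ -1.5165e+5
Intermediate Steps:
r(V, C) = -173 + V
p = -212084
a = 45/53021 (a = (-173 - 7)/(-212084) = -180*(-1/212084) = 45/53021 ≈ 0.00084872)
(-151688 + X(322, 445)) - a = (-151688 + 42) - 1*45/53021 = -151646 - 45/53021 = -8040422611/53021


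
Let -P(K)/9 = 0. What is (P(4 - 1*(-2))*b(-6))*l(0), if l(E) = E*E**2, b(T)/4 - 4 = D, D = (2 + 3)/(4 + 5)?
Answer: 0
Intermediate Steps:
D = 5/9 ≈ 0.55556
P(K) = 0 (P(K) = -9*0 = 0)
b(T) = 164/9 (b(T) = 16 + 4*(5/9) = 16 + 20/9 = 164/9)
l(E) = E**3
(P(4 - 1*(-2))*b(-6))*l(0) = (0*(164/9))*0**3 = 0*0 = 0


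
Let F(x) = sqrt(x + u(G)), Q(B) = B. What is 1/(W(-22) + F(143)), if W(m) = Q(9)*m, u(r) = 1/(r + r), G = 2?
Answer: -264/52081 - 2*sqrt(573)/156243 ≈ -0.0053754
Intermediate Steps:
u(r) = 1/(2*r)
W(m) = 9*m
F(x) = sqrt(1/4 + x) (F(x) = sqrt(x + (1/2)/2) = sqrt(x + (1/2)*(1/2)) = sqrt(x + 1/4) = sqrt(1/4 + x))
1/(W(-22) + F(143)) = 1/(9*(-22) + sqrt(1 + 4*143)/2) = 1/(-198 + sqrt(1 + 572)/2) = 1/(-198 + sqrt(573)/2)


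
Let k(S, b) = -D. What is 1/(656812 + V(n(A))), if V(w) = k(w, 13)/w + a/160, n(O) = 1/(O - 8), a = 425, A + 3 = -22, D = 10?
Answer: 32/21028629 ≈ 1.5217e-6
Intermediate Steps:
A = -25 (A = -3 - 22 = -25)
n(O) = 1/(-8 + O)
k(S, b) = -10 (k(S, b) = -1*10 = -10)
V(w) = 85/32 - 10/w (V(w) = -10/w + 425/160 = -10/w + 425*(1/160) = -10/w + 85/32 = 85/32 - 10/w)
1/(656812 + V(n(A))) = 1/(656812 + (85/32 - 10/(1/(-8 - 25)))) = 1/(656812 + (85/32 - 10/(1/(-33)))) = 1/(656812 + (85/32 - 10/(-1/33))) = 1/(656812 + (85/32 - 10*(-33))) = 1/(656812 + (85/32 + 330)) = 1/(656812 + 10645/32) = 1/(21028629/32) = 32/21028629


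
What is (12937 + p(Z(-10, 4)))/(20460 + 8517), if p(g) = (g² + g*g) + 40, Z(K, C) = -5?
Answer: 13027/28977 ≈ 0.44956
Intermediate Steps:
p(g) = 40 + 2*g² (p(g) = (g² + g²) + 40 = 2*g² + 40 = 40 + 2*g²)
(12937 + p(Z(-10, 4)))/(20460 + 8517) = (12937 + (40 + 2*(-5)²))/(20460 + 8517) = (12937 + (40 + 2*25))/28977 = (12937 + (40 + 50))*(1/28977) = (12937 + 90)*(1/28977) = 13027*(1/28977) = 13027/28977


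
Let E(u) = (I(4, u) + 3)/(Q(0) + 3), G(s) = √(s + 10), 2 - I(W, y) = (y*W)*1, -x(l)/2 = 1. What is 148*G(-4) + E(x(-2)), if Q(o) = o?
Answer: 13/3 + 148*√6 ≈ 366.86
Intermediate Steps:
x(l) = -2 (x(l) = -2*1 = -2)
I(W, y) = 2 - W*y (I(W, y) = 2 - y*W = 2 - W*y)
G(s) = √(10 + s)
E(u) = 5/3 - 4*u/3 (E(u) = ((2 - 1*4*u) + 3)/(0 + 3) = ((2 - 4*u) + 3)/3 = (5 - 4*u)*(⅓) = 5/3 - 4*u/3)
148*G(-4) + E(x(-2)) = 148*√(10 - 4) + (5/3 - 4/3*(-2)) = 148*√6 + (5/3 + 8/3) = 148*√6 + 13/3 = 13/3 + 148*√6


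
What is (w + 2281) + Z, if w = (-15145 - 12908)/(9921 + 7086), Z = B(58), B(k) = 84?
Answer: 13397834/5669 ≈ 2363.4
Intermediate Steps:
Z = 84
w = -9351/5669 (w = -28053/17007 = -28053*1/17007 = -9351/5669 ≈ -1.6495)
(w + 2281) + Z = (-9351/5669 + 2281) + 84 = 12921638/5669 + 84 = 13397834/5669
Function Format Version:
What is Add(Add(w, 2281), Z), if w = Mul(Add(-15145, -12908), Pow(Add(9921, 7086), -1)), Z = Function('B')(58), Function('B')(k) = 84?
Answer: Rational(13397834, 5669) ≈ 2363.4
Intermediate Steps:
Z = 84
w = Rational(-9351, 5669) (w = Mul(-28053, Pow(17007, -1)) = Mul(-28053, Rational(1, 17007)) = Rational(-9351, 5669) ≈ -1.6495)
Add(Add(w, 2281), Z) = Add(Add(Rational(-9351, 5669), 2281), 84) = Add(Rational(12921638, 5669), 84) = Rational(13397834, 5669)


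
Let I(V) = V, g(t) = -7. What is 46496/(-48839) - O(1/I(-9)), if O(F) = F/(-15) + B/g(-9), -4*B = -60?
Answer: 7802626/6593265 ≈ 1.1834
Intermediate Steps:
B = 15 (B = -1/4*(-60) = 15)
O(F) = -15/7 - F/15 (O(F) = F/(-15) + 15/(-7) = F*(-1/15) + 15*(-1/7) = -F/15 - 15/7 = -15/7 - F/15)
46496/(-48839) - O(1/I(-9)) = 46496/(-48839) - (-15/7 - 1/15/(-9)) = 46496*(-1/48839) - (-15/7 - 1/15*(-1/9)) = -46496/48839 - (-15/7 + 1/135) = -46496/48839 - 1*(-2018/945) = -46496/48839 + 2018/945 = 7802626/6593265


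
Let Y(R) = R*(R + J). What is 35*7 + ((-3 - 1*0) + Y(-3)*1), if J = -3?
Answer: 260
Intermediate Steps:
Y(R) = R*(-3 + R) (Y(R) = R*(R - 3) = R*(-3 + R))
35*7 + ((-3 - 1*0) + Y(-3)*1) = 35*7 + ((-3 - 1*0) - 3*(-3 - 3)*1) = 245 + ((-3 + 0) - 3*(-6)*1) = 245 + (-3 + 18*1) = 245 + (-3 + 18) = 245 + 15 = 260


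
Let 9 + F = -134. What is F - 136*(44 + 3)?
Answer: -6535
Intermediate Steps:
F = -143 (F = -9 - 134 = -143)
F - 136*(44 + 3) = -143 - 136*(44 + 3) = -143 - 136*47 = -143 - 6392 = -6535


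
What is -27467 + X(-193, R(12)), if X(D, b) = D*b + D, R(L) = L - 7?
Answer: -28625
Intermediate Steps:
R(L) = -7 + L
X(D, b) = D + D*b
-27467 + X(-193, R(12)) = -27467 - 193*(1 + (-7 + 12)) = -27467 - 193*(1 + 5) = -27467 - 193*6 = -27467 - 1158 = -28625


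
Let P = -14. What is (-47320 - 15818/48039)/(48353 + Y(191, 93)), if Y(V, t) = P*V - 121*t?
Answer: -1136610649/826895307 ≈ -1.3746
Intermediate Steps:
Y(V, t) = -121*t - 14*V (Y(V, t) = -14*V - 121*t = -121*t - 14*V)
(-47320 - 15818/48039)/(48353 + Y(191, 93)) = (-47320 - 15818/48039)/(48353 + (-121*93 - 14*191)) = (-47320 - 15818*1/48039)/(48353 + (-11253 - 2674)) = (-47320 - 15818/48039)/(48353 - 13927) = -2273221298/48039/34426 = -2273221298/48039*1/34426 = -1136610649/826895307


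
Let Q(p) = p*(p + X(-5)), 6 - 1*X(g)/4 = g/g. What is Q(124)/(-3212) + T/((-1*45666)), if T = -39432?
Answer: -28698188/6111633 ≈ -4.6957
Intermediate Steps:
X(g) = 20 (X(g) = 24 - 4*g/g = 24 - 4*1 = 24 - 4 = 20)
Q(p) = p*(20 + p) (Q(p) = p*(p + 20) = p*(20 + p))
Q(124)/(-3212) + T/((-1*45666)) = (124*(20 + 124))/(-3212) - 39432/((-1*45666)) = (124*144)*(-1/3212) - 39432/(-45666) = 17856*(-1/3212) - 39432*(-1/45666) = -4464/803 + 6572/7611 = -28698188/6111633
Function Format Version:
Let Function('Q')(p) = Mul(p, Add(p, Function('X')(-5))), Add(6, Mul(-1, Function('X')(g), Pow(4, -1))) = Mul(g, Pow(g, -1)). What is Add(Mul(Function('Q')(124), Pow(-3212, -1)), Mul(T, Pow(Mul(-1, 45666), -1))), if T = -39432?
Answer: Rational(-28698188, 6111633) ≈ -4.6957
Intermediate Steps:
Function('X')(g) = 20 (Function('X')(g) = Add(24, Mul(-4, Mul(g, Pow(g, -1)))) = Add(24, Mul(-4, 1)) = Add(24, -4) = 20)
Function('Q')(p) = Mul(p, Add(20, p)) (Function('Q')(p) = Mul(p, Add(p, 20)) = Mul(p, Add(20, p)))
Add(Mul(Function('Q')(124), Pow(-3212, -1)), Mul(T, Pow(Mul(-1, 45666), -1))) = Add(Mul(Mul(124, Add(20, 124)), Pow(-3212, -1)), Mul(-39432, Pow(Mul(-1, 45666), -1))) = Add(Mul(Mul(124, 144), Rational(-1, 3212)), Mul(-39432, Pow(-45666, -1))) = Add(Mul(17856, Rational(-1, 3212)), Mul(-39432, Rational(-1, 45666))) = Add(Rational(-4464, 803), Rational(6572, 7611)) = Rational(-28698188, 6111633)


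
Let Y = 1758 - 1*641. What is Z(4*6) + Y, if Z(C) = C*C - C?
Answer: 1669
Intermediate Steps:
Y = 1117 (Y = 1758 - 641 = 1117)
Z(C) = C**2 - C
Z(4*6) + Y = (4*6)*(-1 + 4*6) + 1117 = 24*(-1 + 24) + 1117 = 24*23 + 1117 = 552 + 1117 = 1669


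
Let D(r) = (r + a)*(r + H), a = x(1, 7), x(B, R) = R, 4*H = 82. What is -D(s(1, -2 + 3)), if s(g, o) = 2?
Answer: -405/2 ≈ -202.50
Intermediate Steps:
H = 41/2 (H = (1/4)*82 = 41/2 ≈ 20.500)
a = 7
D(r) = (7 + r)*(41/2 + r) (D(r) = (r + 7)*(r + 41/2) = (7 + r)*(41/2 + r))
-D(s(1, -2 + 3)) = -(287/2 + 2**2 + (55/2)*2) = -(287/2 + 4 + 55) = -1*405/2 = -405/2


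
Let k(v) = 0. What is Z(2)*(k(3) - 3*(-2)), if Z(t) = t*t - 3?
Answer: 6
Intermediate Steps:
Z(t) = -3 + t² (Z(t) = t² - 3 = -3 + t²)
Z(2)*(k(3) - 3*(-2)) = (-3 + 2²)*(0 - 3*(-2)) = (-3 + 4)*(0 + 6) = 1*6 = 6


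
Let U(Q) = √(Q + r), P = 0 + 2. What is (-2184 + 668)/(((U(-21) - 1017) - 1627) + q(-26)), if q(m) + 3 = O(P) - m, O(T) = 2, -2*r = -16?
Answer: 1985202/3429587 + 758*I*√13/3429587 ≈ 0.57885 + 0.00079689*I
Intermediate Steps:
r = 8 (r = -½*(-16) = 8)
P = 2
q(m) = -1 - m (q(m) = -3 + (2 - m) = -1 - m)
U(Q) = √(8 + Q) (U(Q) = √(Q + 8) = √(8 + Q))
(-2184 + 668)/(((U(-21) - 1017) - 1627) + q(-26)) = (-2184 + 668)/(((√(8 - 21) - 1017) - 1627) + (-1 - 1*(-26))) = -1516/(((√(-13) - 1017) - 1627) + (-1 + 26)) = -1516/(((I*√13 - 1017) - 1627) + 25) = -1516/(((-1017 + I*√13) - 1627) + 25) = -1516/((-2644 + I*√13) + 25) = -1516/(-2619 + I*√13)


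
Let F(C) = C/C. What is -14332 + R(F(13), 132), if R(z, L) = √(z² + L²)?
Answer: -14332 + 5*√697 ≈ -14200.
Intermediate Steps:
F(C) = 1
R(z, L) = √(L² + z²)
-14332 + R(F(13), 132) = -14332 + √(132² + 1²) = -14332 + √(17424 + 1) = -14332 + √17425 = -14332 + 5*√697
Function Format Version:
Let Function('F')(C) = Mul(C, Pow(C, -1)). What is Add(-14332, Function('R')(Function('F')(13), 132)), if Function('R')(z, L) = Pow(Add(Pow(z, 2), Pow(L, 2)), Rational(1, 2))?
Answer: Add(-14332, Mul(5, Pow(697, Rational(1, 2)))) ≈ -14200.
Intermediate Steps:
Function('F')(C) = 1
Function('R')(z, L) = Pow(Add(Pow(L, 2), Pow(z, 2)), Rational(1, 2))
Add(-14332, Function('R')(Function('F')(13), 132)) = Add(-14332, Pow(Add(Pow(132, 2), Pow(1, 2)), Rational(1, 2))) = Add(-14332, Pow(Add(17424, 1), Rational(1, 2))) = Add(-14332, Pow(17425, Rational(1, 2))) = Add(-14332, Mul(5, Pow(697, Rational(1, 2))))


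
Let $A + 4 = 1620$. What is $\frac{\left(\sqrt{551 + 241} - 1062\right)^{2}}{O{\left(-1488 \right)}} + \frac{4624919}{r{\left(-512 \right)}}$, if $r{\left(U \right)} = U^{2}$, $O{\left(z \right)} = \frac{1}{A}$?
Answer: $\frac{478118096048663}{262144} - 20594304 \sqrt{22} \approx 1.7273 \cdot 10^{9}$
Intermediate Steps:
$A = 1616$ ($A = -4 + 1620 = 1616$)
$O{\left(z \right)} = \frac{1}{1616}$
$\frac{\left(\sqrt{551 + 241} - 1062\right)^{2}}{O{\left(-1488 \right)}} + \frac{4624919}{r{\left(-512 \right)}} = \left(\sqrt{551 + 241} - 1062\right)^{2} \frac{1}{\frac{1}{1616}} + \frac{4624919}{\left(-512\right)^{2}} = \left(\sqrt{792} - 1062\right)^{2} \cdot 1616 + \frac{4624919}{262144} = \left(6 \sqrt{22} - 1062\right)^{2} \cdot 1616 + 4624919 \cdot \frac{1}{262144} = \left(-1062 + 6 \sqrt{22}\right)^{2} \cdot 1616 + \frac{4624919}{262144} = 1616 \left(-1062 + 6 \sqrt{22}\right)^{2} + \frac{4624919}{262144} = \frac{4624919}{262144} + 1616 \left(-1062 + 6 \sqrt{22}\right)^{2}$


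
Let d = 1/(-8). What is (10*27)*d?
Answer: -135/4 ≈ -33.750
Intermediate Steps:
d = -⅛ ≈ -0.12500
(10*27)*d = (10*27)*(-⅛) = 270*(-⅛) = -135/4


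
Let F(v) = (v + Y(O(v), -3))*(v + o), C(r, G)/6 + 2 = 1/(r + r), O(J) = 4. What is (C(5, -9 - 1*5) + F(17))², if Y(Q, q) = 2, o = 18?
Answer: 10679824/25 ≈ 4.2719e+5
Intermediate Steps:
C(r, G) = -12 + 3/r (C(r, G) = -12 + 6/(r + r) = -12 + 6/((2*r)) = -12 + 6*(1/(2*r)) = -12 + 3/r)
F(v) = (2 + v)*(18 + v) (F(v) = (v + 2)*(v + 18) = (2 + v)*(18 + v))
(C(5, -9 - 1*5) + F(17))² = ((-12 + 3/5) + (36 + 17² + 20*17))² = ((-12 + 3*(⅕)) + (36 + 289 + 340))² = ((-12 + ⅗) + 665)² = (-57/5 + 665)² = (3268/5)² = 10679824/25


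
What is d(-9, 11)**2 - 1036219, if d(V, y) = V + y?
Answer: -1036215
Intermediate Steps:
d(-9, 11)**2 - 1036219 = (-9 + 11)**2 - 1036219 = 2**2 - 1036219 = 4 - 1036219 = -1036215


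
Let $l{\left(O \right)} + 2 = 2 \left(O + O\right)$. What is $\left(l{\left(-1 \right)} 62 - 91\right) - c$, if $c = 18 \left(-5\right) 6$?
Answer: $77$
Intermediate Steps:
$l{\left(O \right)} = -2 + 4 O$ ($l{\left(O \right)} = -2 + 2 \left(O + O\right) = -2 + 2 \cdot 2 O = -2 + 4 O$)
$c = -540$ ($c = \left(-90\right) 6 = -540$)
$\left(l{\left(-1 \right)} 62 - 91\right) - c = \left(\left(-2 + 4 \left(-1\right)\right) 62 - 91\right) - -540 = \left(\left(-2 - 4\right) 62 - 91\right) + 540 = \left(\left(-6\right) 62 - 91\right) + 540 = \left(-372 - 91\right) + 540 = -463 + 540 = 77$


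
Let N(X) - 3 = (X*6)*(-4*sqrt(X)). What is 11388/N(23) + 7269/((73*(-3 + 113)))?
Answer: 433061071/480988970 - 53728*sqrt(23)/59899 ≈ -3.4014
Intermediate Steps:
N(X) = 3 - 24*X**(3/2) (N(X) = 3 + (X*6)*(-4*sqrt(X)) = 3 + (6*X)*(-4*sqrt(X)) = 3 - 24*X**(3/2))
11388/N(23) + 7269/((73*(-3 + 113))) = 11388/(3 - 552*sqrt(23)) + 7269/((73*(-3 + 113))) = 11388/(3 - 552*sqrt(23)) + 7269/((73*110)) = 11388/(3 - 552*sqrt(23)) + 7269/8030 = 7269/8030 + 11388/(3 - 552*sqrt(23))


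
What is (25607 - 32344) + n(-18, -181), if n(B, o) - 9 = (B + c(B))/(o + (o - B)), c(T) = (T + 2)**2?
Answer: -1157335/172 ≈ -6728.7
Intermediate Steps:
c(T) = (2 + T)**2
n(B, o) = 9 + (B + (2 + B)**2)/(-B + 2*o) (n(B, o) = 9 + (B + (2 + B)**2)/(o + (o - B)) = 9 + (B + (2 + B)**2)/(-B + 2*o))
(25607 - 32344) + n(-18, -181) = (25607 - 32344) + (-(2 - 18)**2 - 18*(-181) + 8*(-18))/(-18 - 2*(-181)) = -6737 + (-1*(-16)**2 + 3258 - 144)/(-18 + 362) = -6737 + (-1*256 + 3258 - 144)/344 = -6737 + (-256 + 3258 - 144)/344 = -6737 + (1/344)*2858 = -6737 + 1429/172 = -1157335/172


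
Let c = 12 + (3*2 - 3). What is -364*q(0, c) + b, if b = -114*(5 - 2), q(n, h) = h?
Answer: -5802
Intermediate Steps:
c = 15 (c = 12 + (6 - 3) = 12 + 3 = 15)
b = -342 (b = -114*3 = -38*9 = -342)
-364*q(0, c) + b = -364*15 - 342 = -5460 - 342 = -5802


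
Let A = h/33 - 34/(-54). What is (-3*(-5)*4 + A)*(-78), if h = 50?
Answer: -479882/99 ≈ -4847.3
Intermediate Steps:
A = 637/297 (A = 50/33 - 34/(-54) = 50*(1/33) - 34*(-1/54) = 50/33 + 17/27 = 637/297 ≈ 2.1448)
(-3*(-5)*4 + A)*(-78) = (-3*(-5)*4 + 637/297)*(-78) = (15*4 + 637/297)*(-78) = (60 + 637/297)*(-78) = (18457/297)*(-78) = -479882/99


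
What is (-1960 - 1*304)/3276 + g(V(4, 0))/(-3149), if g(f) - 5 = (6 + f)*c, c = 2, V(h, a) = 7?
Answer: -1807723/2579031 ≈ -0.70093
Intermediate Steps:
g(f) = 17 + 2*f (g(f) = 5 + (6 + f)*2 = 5 + (12 + 2*f) = 17 + 2*f)
(-1960 - 1*304)/3276 + g(V(4, 0))/(-3149) = (-1960 - 1*304)/3276 + (17 + 2*7)/(-3149) = (-1960 - 304)*(1/3276) + (17 + 14)*(-1/3149) = -2264*1/3276 + 31*(-1/3149) = -566/819 - 31/3149 = -1807723/2579031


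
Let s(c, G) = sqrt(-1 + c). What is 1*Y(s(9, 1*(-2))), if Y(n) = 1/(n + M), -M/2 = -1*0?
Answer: sqrt(2)/4 ≈ 0.35355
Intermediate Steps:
M = 0 (M = -(-2)*0 = -2*0 = 0)
Y(n) = 1/n (Y(n) = 1/(n + 0) = 1/n)
1*Y(s(9, 1*(-2))) = 1/sqrt(-1 + 9) = 1/sqrt(8) = 1/(2*sqrt(2)) = 1*(sqrt(2)/4) = sqrt(2)/4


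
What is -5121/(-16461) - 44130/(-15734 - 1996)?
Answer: 3026738/1080939 ≈ 2.8001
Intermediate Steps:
-5121/(-16461) - 44130/(-15734 - 1996) = -5121*(-1/16461) - 44130/(-17730) = 569/1829 - 44130*(-1/17730) = 569/1829 + 1471/591 = 3026738/1080939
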